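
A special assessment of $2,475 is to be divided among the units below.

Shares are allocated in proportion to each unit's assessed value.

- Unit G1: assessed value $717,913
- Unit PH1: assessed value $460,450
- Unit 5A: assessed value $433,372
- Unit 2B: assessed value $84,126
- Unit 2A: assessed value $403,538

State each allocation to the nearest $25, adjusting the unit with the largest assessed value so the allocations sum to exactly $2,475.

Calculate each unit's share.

Total assessed value = 717,913 + 460,450 + 433,372 + 84,126 + 403,538 = 2,099,399.
Pro-rata amounts: Unit G1 846.35; Unit PH1 542.83; Unit 5A 510.91; Unit 2B 99.18; Unit 2A 475.73.
After rounding ($25): Unit G1 $850; Unit PH1 $550; Unit 5A $500; Unit 2B $100; Unit 2A $475. Sum = $2,475.
Sum already equals the total — no adjustment.

Unit G1: $850 | Unit PH1: $550 | Unit 5A: $500 | Unit 2B: $100 | Unit 2A: $475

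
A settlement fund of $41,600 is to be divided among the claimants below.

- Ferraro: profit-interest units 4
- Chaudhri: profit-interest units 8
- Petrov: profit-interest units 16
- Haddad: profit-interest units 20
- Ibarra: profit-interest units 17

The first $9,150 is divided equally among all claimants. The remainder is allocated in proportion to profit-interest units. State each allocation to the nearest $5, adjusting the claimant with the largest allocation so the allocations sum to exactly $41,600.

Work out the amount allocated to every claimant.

First tranche $9,150 split equally: $1,830 each.
Remainder $32,450 by profit-interest units (total 65): Ferraro 1,996.92 → $1,995; Chaudhri 3,993.85 → $3,995; Petrov 7,987.69 → $7,990; Haddad 9,984.62 → $9,985; Ibarra 8,486.92 → $8,485.
Totals: Ferraro $1,830 + $1,995 = $3,825; Chaudhri $1,830 + $3,995 = $5,825; Petrov $1,830 + $7,990 = $9,820; Haddad $1,830 + $9,985 = $11,815; Ibarra $1,830 + $8,485 = $10,315.

Ferraro: $3,825 · Chaudhri: $5,825 · Petrov: $9,820 · Haddad: $11,815 · Ibarra: $10,315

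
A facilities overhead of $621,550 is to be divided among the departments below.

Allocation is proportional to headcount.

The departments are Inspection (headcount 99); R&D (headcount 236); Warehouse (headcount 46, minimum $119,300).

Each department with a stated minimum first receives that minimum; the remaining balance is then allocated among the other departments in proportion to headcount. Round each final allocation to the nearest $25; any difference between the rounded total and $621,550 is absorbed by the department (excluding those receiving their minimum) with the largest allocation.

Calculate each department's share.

Minimums first: Warehouse $119,300. Remaining pool $502,250.
Remaining pool split over remaining headcount 335: Inspection 148,426.12 → $148,425; R&D 353,823.88 → $353,825.

Inspection: $148,425 | R&D: $353,825 | Warehouse: $119,300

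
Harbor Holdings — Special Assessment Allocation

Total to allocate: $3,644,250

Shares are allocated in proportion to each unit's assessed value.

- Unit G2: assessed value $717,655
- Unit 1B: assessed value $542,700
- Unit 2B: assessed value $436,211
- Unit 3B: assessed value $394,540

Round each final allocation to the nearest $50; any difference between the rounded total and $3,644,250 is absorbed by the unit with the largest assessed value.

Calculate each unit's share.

Sum of assessed value: 2,091,106.
Proportional shares: Unit G2 717,655/2,091,106 × $3,644,250 = 1,250,684.68; Unit 1B 542,700/2,091,106 × $3,644,250 = 945,783.94; Unit 2B 436,211/2,091,106 × $3,644,250 = 760,201.51; Unit 3B 394,540/2,091,106 × $3,644,250 = 687,579.87.
At nearest $50: Unit G2 $1,250,700; Unit 1B $945,800; Unit 2B $760,200; Unit 3B $687,600. Sum = $3,644,300.
Difference $3,644,250 − $3,644,300 = −$50 applied to largest assessed value (Unit G2): Unit G2 becomes $1,250,650.

Unit G2: $1,250,650; Unit 1B: $945,800; Unit 2B: $760,200; Unit 3B: $687,600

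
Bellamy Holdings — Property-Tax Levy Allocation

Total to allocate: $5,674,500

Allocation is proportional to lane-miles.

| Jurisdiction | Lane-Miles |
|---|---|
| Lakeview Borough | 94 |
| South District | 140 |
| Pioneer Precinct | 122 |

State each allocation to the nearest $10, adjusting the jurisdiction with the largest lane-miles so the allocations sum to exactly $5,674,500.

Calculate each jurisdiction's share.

Lakeview Borough: $1,498,320 · South District: $2,231,550 · Pioneer Precinct: $1,944,630

Total lane-miles = 356.
Raw shares: Lakeview Borough 94/356 × $5,674,500 = 1,498,323.03; South District 140/356 × $5,674,500 = 2,231,544.94; Pioneer Precinct 122/356 × $5,674,500 = 1,944,632.02.
After rounding ($10): Lakeview Borough $1,498,320; South District $2,231,540; Pioneer Precinct $1,944,630. Sum = $5,674,490.
Difference $5,674,500 − $5,674,490 = +$10 applied to largest lane-miles (South District): South District becomes $2,231,550.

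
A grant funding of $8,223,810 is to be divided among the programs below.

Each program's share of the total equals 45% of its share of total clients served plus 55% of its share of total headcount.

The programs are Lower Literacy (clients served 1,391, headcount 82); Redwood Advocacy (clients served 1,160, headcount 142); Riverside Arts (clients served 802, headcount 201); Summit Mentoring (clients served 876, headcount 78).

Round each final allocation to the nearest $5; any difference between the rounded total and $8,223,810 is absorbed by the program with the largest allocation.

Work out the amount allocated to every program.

Totals — clients served 4,229, headcount 503.
Composite weights (45% clients served + 55% headcount): Lower Literacy 0.2377; Redwood Advocacy 0.2787; Riverside Arts 0.3051; Summit Mentoring 0.1785.
Proportional shares: Lower Literacy 1,954,600.15; Redwood Advocacy 2,291,990.86; Riverside Arts 2,509,254.14; Summit Mentoring 1,467,964.86.
Rounded to nearest $5: Lower Literacy $1,954,600; Redwood Advocacy $2,291,990; Riverside Arts $2,509,255; Summit Mentoring $1,467,965. Sum = $8,223,810.
Sum already equals the total — no adjustment.

Lower Literacy: $1,954,600 | Redwood Advocacy: $2,291,990 | Riverside Arts: $2,509,255 | Summit Mentoring: $1,467,965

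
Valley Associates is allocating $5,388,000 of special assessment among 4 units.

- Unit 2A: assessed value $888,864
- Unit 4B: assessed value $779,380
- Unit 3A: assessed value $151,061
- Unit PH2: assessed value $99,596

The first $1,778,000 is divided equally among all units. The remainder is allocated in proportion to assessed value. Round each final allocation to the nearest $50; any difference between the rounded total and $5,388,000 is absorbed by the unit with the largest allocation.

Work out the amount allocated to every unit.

Unit 2A: $2,116,700 | Unit 4B: $1,910,750 | Unit 3A: $728,700 | Unit PH2: $631,850

Equal tier: $1,778,000 ÷ 4 = $444,500 apiece.
Remainder $3,610,000 by assessed value (total 1,918,901): Unit 2A 1,672,206.66 → $1,672,200; Unit 4B 1,466,236.04 → $1,466,250; Unit 3A 284,188.82 → $284,200; Unit PH2 187,368.48 → $187,350.
Totals: Unit 2A $444,500 + $1,672,200 = $2,116,700; Unit 4B $444,500 + $1,466,250 = $1,910,750; Unit 3A $444,500 + $284,200 = $728,700; Unit PH2 $444,500 + $187,350 = $631,850.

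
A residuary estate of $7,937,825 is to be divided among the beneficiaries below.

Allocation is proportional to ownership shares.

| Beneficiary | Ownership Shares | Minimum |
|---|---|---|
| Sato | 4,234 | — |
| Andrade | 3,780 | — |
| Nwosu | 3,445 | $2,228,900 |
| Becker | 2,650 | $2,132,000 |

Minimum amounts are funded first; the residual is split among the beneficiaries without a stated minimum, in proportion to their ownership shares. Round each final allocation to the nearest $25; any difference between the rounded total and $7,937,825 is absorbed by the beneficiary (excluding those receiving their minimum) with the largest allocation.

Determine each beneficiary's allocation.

Guaranteed amounts: Nwosu $2,228,900; Becker $2,132,000. Residual $3,576,925.
Residual split over remaining ownership shares 8,014: Sato 1,889,780.44 → $1,889,775; Andrade 1,687,144.56 → $1,687,150.

Sato: $1,889,775 · Andrade: $1,687,150 · Nwosu: $2,228,900 · Becker: $2,132,000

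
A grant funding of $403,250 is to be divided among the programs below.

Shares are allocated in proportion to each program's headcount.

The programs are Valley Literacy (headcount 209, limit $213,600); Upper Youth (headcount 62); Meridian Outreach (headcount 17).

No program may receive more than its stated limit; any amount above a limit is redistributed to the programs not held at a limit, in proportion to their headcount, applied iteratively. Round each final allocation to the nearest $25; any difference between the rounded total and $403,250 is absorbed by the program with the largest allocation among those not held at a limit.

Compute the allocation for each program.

Valley Literacy: $213,600; Upper Youth: $148,850; Meridian Outreach: $40,800

Total headcount = 288.
Proportional shares (ignoring caps): Valley Literacy 292,636.28; Upper Youth 86,810.76; Meridian Outreach 23,802.95.
Held at cap: Valley Literacy ($213,600); residual $189,650 reallocated over remaining headcount 79.
Redistributed shares: Upper Youth 148,839.24 → $148,850; Meridian Outreach 40,810.76 → $40,800.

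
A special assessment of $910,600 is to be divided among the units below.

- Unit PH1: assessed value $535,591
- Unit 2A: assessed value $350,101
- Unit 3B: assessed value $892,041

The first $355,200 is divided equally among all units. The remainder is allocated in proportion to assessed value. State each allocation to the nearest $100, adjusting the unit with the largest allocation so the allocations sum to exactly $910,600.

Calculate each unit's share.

Unit PH1: $285,700 · Unit 2A: $227,800 · Unit 3B: $397,100

First tranche $355,200 split equally: $118,400 each.
Remainder $555,400 by assessed value (total 1,777,733): Unit PH1 167,329.54 → $167,300; Unit 2A 109,378.68 → $109,400; Unit 3B 278,691.78 → $278,700.
Totals: Unit PH1 $118,400 + $167,300 = $285,700; Unit 2A $118,400 + $109,400 = $227,800; Unit 3B $118,400 + $278,700 = $397,100.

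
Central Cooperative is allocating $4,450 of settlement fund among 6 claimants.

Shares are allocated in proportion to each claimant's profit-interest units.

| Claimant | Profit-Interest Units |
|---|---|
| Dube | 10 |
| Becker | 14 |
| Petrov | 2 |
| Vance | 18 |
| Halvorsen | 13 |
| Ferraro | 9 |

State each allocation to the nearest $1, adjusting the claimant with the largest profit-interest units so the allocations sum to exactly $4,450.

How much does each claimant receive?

Dube: $674; Becker: $944; Petrov: $135; Vance: $1,213; Halvorsen: $877; Ferraro: $607

Combined profit-interest units = 66.
Proportional shares: Dube 10/66 × $4,450 = 674.24; Becker 14/66 × $4,450 = 943.94; Petrov 2/66 × $4,450 = 134.85; Vance 18/66 × $4,450 = 1,213.64; Halvorsen 13/66 × $4,450 = 876.52; Ferraro 9/66 × $4,450 = 606.82.
Rounded to nearest $1: Dube $674; Becker $944; Petrov $135; Vance $1,214; Halvorsen $877; Ferraro $607. Sum = $4,451.
Difference $4,450 − $4,451 = −$1 applied to largest profit-interest units (Vance): Vance becomes $1,213.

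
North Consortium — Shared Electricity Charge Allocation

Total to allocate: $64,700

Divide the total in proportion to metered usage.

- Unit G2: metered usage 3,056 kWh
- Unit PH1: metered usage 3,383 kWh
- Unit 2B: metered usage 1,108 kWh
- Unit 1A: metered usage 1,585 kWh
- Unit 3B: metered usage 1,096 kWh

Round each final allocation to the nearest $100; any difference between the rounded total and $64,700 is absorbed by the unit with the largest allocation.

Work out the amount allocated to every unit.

Unit G2: $19,300 · Unit PH1: $21,500 · Unit 2B: $7,000 · Unit 1A: $10,000 · Unit 3B: $6,900

Combined metered usage = 10,228.
Raw shares: Unit G2 3,056/10,228 × $64,700 = 19,331.56; Unit PH1 3,383/10,228 × $64,700 = 21,400.09; Unit 2B 1,108/10,228 × $64,700 = 7,008.96; Unit 1A 1,585/10,228 × $64,700 = 10,026.35; Unit 3B 1,096/10,228 × $64,700 = 6,933.05.
Rounded to nearest $100: Unit G2 $19,300; Unit PH1 $21,400; Unit 2B $7,000; Unit 1A $10,000; Unit 3B $6,900. Sum = $64,600.
Difference $64,700 − $64,600 = +$100 applied to largest allocation (Unit PH1): Unit PH1 becomes $21,500.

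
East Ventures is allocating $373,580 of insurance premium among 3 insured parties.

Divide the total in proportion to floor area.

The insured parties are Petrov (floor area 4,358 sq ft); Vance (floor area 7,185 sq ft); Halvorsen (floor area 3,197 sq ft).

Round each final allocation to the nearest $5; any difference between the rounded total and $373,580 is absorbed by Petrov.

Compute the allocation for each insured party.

Floor area total: 14,740.
Raw shares: Petrov 4,358/14,740 × $373,580 = 110,451.94; Vance 7,185/14,740 × $373,580 = 182,101.24; Halvorsen 3,197/14,740 × $373,580 = 81,026.82.
After rounding ($5): Petrov $110,450; Vance $182,100; Halvorsen $81,025. Sum = $373,575.
Difference $373,580 − $373,575 = +$5 applied to Petrov: Petrov becomes $110,455.

Petrov: $110,455; Vance: $182,100; Halvorsen: $81,025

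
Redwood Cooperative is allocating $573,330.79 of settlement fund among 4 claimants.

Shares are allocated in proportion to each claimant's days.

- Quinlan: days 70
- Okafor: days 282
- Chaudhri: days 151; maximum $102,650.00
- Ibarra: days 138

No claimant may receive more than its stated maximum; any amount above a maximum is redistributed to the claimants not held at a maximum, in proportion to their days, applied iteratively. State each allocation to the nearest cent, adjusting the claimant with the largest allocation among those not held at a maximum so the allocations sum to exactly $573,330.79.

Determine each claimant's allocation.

Quinlan: $67,240.11 | Okafor: $270,881.60 | Chaudhri: $102,650.00 | Ibarra: $132,559.08

Combined days = 641.
Pro-rata shares before constraints: Quinlan 62,610.2267; Okafor 252,229.7703; Chaudhri 135,059.2033; Ibarra 123,431.5897.
Capped: Chaudhri ($102,650.00); residual $470,680.79 reallocated over remaining days 490.
Redistributed shares: Quinlan 67,240.1129 → $67,240.11; Okafor 270,881.5975 → $270,881.60; Ibarra 132,559.0796 → $132,559.08.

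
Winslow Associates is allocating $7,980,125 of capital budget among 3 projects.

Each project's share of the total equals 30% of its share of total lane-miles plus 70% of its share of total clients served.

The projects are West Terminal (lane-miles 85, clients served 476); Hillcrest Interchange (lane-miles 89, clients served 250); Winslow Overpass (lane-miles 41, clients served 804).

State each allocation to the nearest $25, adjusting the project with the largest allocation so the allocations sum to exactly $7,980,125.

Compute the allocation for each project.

West Terminal: $2,684,375 | Hillcrest Interchange: $1,903,775 | Winslow Overpass: $3,391,975

Totals — lane-miles 215, clients served 1,530.
Composite weights (30% lane-miles + 70% clients served): West Terminal 0.3364; Hillcrest Interchange 0.2386; Winslow Overpass 0.4251.
Unrounded shares: West Terminal 2,684,373.83; Hillcrest Interchange 1,903,779.57; Winslow Overpass 3,391,971.60.
After rounding ($25): West Terminal $2,684,375; Hillcrest Interchange $1,903,775; Winslow Overpass $3,391,975. Sum = $7,980,125.
Sum already equals the total — no adjustment.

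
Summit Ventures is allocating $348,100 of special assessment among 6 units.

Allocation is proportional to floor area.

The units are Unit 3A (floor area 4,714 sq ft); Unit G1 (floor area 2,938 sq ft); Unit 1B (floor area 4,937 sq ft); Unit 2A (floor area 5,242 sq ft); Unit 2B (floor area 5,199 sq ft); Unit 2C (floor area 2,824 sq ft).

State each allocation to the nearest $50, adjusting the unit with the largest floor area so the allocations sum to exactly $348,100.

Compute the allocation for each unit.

Unit 3A: $63,450 | Unit G1: $39,550 | Unit 1B: $66,450 | Unit 2A: $70,650 | Unit 2B: $70,000 | Unit 2C: $38,000

Combined floor area = 25,854.
Unrounded shares: Unit 3A 4,714/25,854 × $348,100 = 63,469.61; Unit G1 2,938/25,854 × $348,100 = 39,557.43; Unit 1B 4,937/25,854 × $348,100 = 66,472.10; Unit 2A 5,242/25,854 × $348,100 = 70,578.64; Unit 2B 5,199/25,854 × $348,100 = 69,999.69; Unit 2C 2,824/25,854 × $348,100 = 38,022.53.
After rounding ($50): Unit 3A $63,450; Unit G1 $39,550; Unit 1B $66,450; Unit 2A $70,600; Unit 2B $70,000; Unit 2C $38,000. Sum = $348,050.
Difference $348,100 − $348,050 = +$50 applied to largest floor area (Unit 2A): Unit 2A becomes $70,650.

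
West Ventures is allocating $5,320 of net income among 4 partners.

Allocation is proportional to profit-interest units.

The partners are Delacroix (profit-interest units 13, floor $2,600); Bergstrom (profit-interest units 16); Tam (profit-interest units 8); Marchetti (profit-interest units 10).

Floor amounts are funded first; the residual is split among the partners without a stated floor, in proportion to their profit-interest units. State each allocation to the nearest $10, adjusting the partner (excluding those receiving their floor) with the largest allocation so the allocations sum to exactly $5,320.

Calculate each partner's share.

Fund the minimums — Delacroix $2,600. Balance $2,720.
Balance split over remaining profit-interest units 34: Bergstrom 1,280.00 → $1,280; Tam 640.00 → $640; Marchetti 800.00 → $800.

Delacroix: $2,600 | Bergstrom: $1,280 | Tam: $640 | Marchetti: $800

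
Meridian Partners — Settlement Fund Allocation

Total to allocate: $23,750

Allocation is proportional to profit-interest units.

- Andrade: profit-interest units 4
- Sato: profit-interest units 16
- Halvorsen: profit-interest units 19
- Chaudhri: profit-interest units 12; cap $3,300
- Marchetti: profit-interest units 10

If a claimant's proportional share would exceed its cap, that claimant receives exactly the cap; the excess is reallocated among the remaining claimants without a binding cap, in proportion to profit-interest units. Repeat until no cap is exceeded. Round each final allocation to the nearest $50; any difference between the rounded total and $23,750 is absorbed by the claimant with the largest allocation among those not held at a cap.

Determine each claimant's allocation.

Andrade: $1,650; Sato: $6,700; Halvorsen: $7,950; Chaudhri: $3,300; Marchetti: $4,150

Sum of profit-interest units: 61.
Pro-rata shares before constraints: Andrade 1,557.38; Sato 6,229.51; Halvorsen 7,397.54; Chaudhri 4,672.13; Marchetti 3,893.44.
Held at cap: Chaudhri ($3,300); balance $20,450 reallocated over remaining profit-interest units 49.
Shares after redistribution: Andrade 1,669.39 → $1,650; Sato 6,677.55 → $6,700; Halvorsen 7,929.59 → $7,950; Marchetti 4,173.47 → $4,150.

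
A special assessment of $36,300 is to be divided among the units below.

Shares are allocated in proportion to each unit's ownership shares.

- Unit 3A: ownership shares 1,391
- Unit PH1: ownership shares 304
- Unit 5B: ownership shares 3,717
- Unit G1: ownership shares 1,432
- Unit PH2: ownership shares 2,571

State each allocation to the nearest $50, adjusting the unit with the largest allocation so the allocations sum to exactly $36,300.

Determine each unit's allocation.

Unit 3A: $5,350 | Unit PH1: $1,150 | Unit 5B: $14,400 | Unit G1: $5,500 | Unit PH2: $9,900

Ownership shares total: 9,415.
Proportional shares: Unit 3A 1,391/9,415 × $36,300 = 5,363.07; Unit PH1 304/9,415 × $36,300 = 1,172.09; Unit 5B 3,717/9,415 × $36,300 = 14,331.08; Unit G1 1,432/9,415 × $36,300 = 5,521.15; Unit PH2 2,571/9,415 × $36,300 = 9,912.62.
After rounding ($50): Unit 3A $5,350; Unit PH1 $1,150; Unit 5B $14,350; Unit G1 $5,500; Unit PH2 $9,900. Sum = $36,250.
Difference $36,300 − $36,250 = +$50 applied to largest allocation (Unit 5B): Unit 5B becomes $14,400.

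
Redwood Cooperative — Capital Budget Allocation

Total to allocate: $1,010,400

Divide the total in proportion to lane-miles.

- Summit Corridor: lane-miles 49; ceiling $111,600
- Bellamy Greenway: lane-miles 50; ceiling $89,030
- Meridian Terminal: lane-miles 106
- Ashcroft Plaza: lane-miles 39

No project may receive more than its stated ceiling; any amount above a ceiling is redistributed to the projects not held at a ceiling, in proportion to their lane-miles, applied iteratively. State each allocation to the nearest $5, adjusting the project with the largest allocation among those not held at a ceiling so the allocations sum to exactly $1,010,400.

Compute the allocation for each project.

Lane-miles total: 244.
Pro-rata shares before constraints: Summit Corridor 202,908.20; Bellamy Greenway 207,049.18; Meridian Terminal 438,944.26; Ashcroft Plaza 161,498.36.
Held at cap: Summit Corridor ($111,600), Bellamy Greenway ($89,030); residual $809,770 reallocated over remaining lane-miles 145.
Redistributed shares: Meridian Terminal 591,969.79 → $591,970; Ashcroft Plaza 217,800.21 → $217,800.

Summit Corridor: $111,600 · Bellamy Greenway: $89,030 · Meridian Terminal: $591,970 · Ashcroft Plaza: $217,800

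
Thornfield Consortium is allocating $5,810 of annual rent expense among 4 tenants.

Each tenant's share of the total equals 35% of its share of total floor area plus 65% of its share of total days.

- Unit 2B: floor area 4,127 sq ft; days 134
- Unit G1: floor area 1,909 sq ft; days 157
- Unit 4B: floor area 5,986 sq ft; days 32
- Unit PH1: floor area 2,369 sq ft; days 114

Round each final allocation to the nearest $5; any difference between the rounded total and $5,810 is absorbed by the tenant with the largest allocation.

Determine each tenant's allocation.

Totals — floor area 14,391, days 437.
Composite weights (35% floor area + 65% days): Unit 2B 0.2997; Unit G1 0.2800; Unit 4B 0.1932; Unit PH1 0.2272.
Pro-rata amounts: Unit 2B 1,741.17; Unit G1 1,626.52; Unit 4B 1,122.38; Unit PH1 1,319.92.
At nearest $5: Unit 2B $1,740; Unit G1 $1,625; Unit 4B $1,120; Unit PH1 $1,320. Sum = $5,805.
Difference $5,810 − $5,805 = +$5 applied to largest allocation (Unit 2B): Unit 2B becomes $1,745.

Unit 2B: $1,745 | Unit G1: $1,625 | Unit 4B: $1,120 | Unit PH1: $1,320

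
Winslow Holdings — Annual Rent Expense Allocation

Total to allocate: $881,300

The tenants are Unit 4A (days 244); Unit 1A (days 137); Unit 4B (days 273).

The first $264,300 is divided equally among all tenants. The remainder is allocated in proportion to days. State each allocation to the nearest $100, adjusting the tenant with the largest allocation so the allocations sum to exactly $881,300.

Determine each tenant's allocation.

Unit 4A: $318,300 | Unit 1A: $217,300 | Unit 4B: $345,700

First tranche $264,300 split equally: $88,100 each.
Remainder $617,000 by days (total 654): Unit 4A 230,195.72 → $230,200; Unit 1A 129,249.24 → $129,200; Unit 4B 257,555.05 → $257,600.
Totals: Unit 4A $88,100 + $230,200 = $318,300; Unit 1A $88,100 + $129,200 = $217,300; Unit 4B $88,100 + $257,600 = $345,700.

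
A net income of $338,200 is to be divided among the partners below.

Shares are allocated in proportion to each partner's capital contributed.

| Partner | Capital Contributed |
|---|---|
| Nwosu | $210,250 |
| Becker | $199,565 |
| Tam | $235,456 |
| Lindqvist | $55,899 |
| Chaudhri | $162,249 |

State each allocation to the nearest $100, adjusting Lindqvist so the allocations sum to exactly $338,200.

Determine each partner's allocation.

Nwosu: $82,400 · Becker: $78,200 · Tam: $92,200 · Lindqvist: $21,800 · Chaudhri: $63,600

Total capital contributed = 863,419.
Proportional shares: Nwosu 210,250/863,419 × $338,200 = 82,354.63; Becker 199,565/863,419 × $338,200 = 78,169.33; Tam 235,456/863,419 × $338,200 = 92,227.78; Lindqvist 55,899/863,419 × $338,200 = 21,895.56; Chaudhri 162,249/863,419 × $338,200 = 63,552.70.
After rounding ($100): Nwosu $82,400; Becker $78,200; Tam $92,200; Lindqvist $21,900; Chaudhri $63,600. Sum = $338,300.
Difference $338,200 − $338,300 = −$100 applied to Lindqvist: Lindqvist becomes $21,800.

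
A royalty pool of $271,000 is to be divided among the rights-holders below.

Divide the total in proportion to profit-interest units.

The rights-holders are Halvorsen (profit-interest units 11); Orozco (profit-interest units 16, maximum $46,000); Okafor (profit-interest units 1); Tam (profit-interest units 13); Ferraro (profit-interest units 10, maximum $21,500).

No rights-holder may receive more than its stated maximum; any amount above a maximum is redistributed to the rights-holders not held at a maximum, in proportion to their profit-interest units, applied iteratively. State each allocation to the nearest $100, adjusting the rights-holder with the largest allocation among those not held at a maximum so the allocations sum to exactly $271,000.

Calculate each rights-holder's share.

Halvorsen: $89,500; Orozco: $46,000; Okafor: $8,100; Tam: $105,900; Ferraro: $21,500

Total profit-interest units = 51.
Unconstrained shares: Halvorsen 58,450.98; Orozco 85,019.61; Okafor 5,313.73; Tam 69,078.43; Ferraro 53,137.25.
Capped: Orozco ($46,000), Ferraro ($21,500); balance $203,500 reallocated over remaining profit-interest units 25.
Redistributed shares: Halvorsen 89,540.00 → $89,500; Okafor 8,140.00 → $8,100; Tam 105,820.00 → $105,800.
Rounding difference +$100 applied to Tam → $105,900.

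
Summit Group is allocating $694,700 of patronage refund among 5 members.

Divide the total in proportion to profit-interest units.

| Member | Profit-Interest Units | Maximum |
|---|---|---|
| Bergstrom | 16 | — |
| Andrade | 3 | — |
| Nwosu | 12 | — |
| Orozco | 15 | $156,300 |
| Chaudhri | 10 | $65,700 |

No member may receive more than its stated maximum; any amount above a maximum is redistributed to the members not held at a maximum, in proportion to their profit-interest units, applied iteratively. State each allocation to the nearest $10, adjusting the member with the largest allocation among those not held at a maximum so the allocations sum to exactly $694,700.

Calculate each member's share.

Combined profit-interest units = 56.
Unconstrained shares: Bergstrom 198,485.71; Andrade 37,216.07; Nwosu 148,864.29; Orozco 186,080.36; Chaudhri 124,053.57.
Capped: Orozco ($156,300), Chaudhri ($65,700); residual $472,700 reallocated over remaining profit-interest units 31.
Shares after redistribution: Bergstrom 243,974.19 → $243,970; Andrade 45,745.16 → $45,750; Nwosu 182,980.65 → $182,980.

Bergstrom: $243,970 | Andrade: $45,750 | Nwosu: $182,980 | Orozco: $156,300 | Chaudhri: $65,700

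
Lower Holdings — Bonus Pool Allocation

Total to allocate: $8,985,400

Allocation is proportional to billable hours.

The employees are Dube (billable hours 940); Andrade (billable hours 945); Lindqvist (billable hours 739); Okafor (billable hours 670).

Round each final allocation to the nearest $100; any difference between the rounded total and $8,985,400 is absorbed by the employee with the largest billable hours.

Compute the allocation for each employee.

Dube: $2,564,100 · Andrade: $2,577,800 · Lindqvist: $2,015,900 · Okafor: $1,827,600

Total billable hours = 940 + 945 + 739 + 670 = 3,294.
Raw shares: Dube 2,564,139.65; Andrade 2,577,778.69; Lindqvist 2,015,850.21; Okafor 1,827,631.45.
At nearest $100: Dube $2,564,100; Andrade $2,577,800; Lindqvist $2,015,900; Okafor $1,827,600. Sum = $8,985,400.
Sum already equals the total — no adjustment.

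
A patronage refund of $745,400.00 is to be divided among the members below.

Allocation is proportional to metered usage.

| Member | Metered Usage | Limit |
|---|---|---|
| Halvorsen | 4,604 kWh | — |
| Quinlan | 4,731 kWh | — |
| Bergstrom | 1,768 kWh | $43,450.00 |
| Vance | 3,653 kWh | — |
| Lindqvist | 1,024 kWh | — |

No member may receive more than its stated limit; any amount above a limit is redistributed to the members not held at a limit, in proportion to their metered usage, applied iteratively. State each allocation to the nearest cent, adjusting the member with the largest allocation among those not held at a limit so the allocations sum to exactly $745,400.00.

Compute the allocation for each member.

Total metered usage = 15,780.
Pro-rata shares before constraints: Halvorsen 217,479.1888; Quinlan 223,478.2890; Bergstrom 83,515.0317; Vance 172,556.7934; Lindqvist 48,370.6971.
Held at cap: Bergstrom ($43,450.00); residual $701,950.00 reallocated over remaining metered usage 14,012.
Remaining shares: Halvorsen 230,643.5769 → $230,643.58; Quinlan 237,005.8129 → $237,005.81; Vance 183,001.9519 → $183,001.95; Lindqvist 51,298.6583 → $51,298.66.

Halvorsen: $230,643.58 | Quinlan: $237,005.81 | Bergstrom: $43,450.00 | Vance: $183,001.95 | Lindqvist: $51,298.66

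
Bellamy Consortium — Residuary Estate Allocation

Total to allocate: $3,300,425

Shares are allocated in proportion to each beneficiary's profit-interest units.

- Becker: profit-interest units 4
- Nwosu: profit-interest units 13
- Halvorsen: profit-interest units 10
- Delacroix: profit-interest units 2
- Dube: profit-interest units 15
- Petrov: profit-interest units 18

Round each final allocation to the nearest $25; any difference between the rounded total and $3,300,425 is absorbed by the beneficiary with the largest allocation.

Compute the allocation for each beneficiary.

Becker: $212,925 | Nwosu: $692,025 | Halvorsen: $532,325 | Delacroix: $106,475 | Dube: $798,500 | Petrov: $958,175

Sum of profit-interest units: 62.
Pro-rata amounts: Becker 4/62 × $3,300,425 = 212,930.65; Nwosu 13/62 × $3,300,425 = 692,024.60; Halvorsen 10/62 × $3,300,425 = 532,326.61; Delacroix 2/62 × $3,300,425 = 106,465.32; Dube 15/62 × $3,300,425 = 798,489.92; Petrov 18/62 × $3,300,425 = 958,187.90.
After rounding ($25): Becker $212,925; Nwosu $692,025; Halvorsen $532,325; Delacroix $106,475; Dube $798,500; Petrov $958,200. Sum = $3,300,450.
Difference $3,300,425 − $3,300,450 = −$25 applied to largest allocation (Petrov): Petrov becomes $958,175.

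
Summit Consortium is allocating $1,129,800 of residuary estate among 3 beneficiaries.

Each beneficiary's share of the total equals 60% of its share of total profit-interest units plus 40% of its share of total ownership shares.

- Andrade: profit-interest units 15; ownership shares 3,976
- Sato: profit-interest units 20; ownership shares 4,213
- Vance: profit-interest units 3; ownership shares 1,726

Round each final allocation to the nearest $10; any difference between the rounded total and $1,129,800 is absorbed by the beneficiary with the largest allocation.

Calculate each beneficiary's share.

Andrade: $448,810 · Sato: $548,800 · Vance: $132,190

Totals — profit-interest units 38, ownership shares 9,915.
Composite weights (60% profit-interest units + 40% ownership shares): Andrade 0.3972; Sato 0.4858; Vance 0.1170.
Unrounded shares: Andrade 448,808.00; Sato 548,805.07; Vance 132,186.93.
Rounded to nearest $10: Andrade $448,810; Sato $548,810; Vance $132,190. Sum = $1,129,810.
Difference $1,129,800 − $1,129,810 = −$10 applied to largest allocation (Sato): Sato becomes $548,800.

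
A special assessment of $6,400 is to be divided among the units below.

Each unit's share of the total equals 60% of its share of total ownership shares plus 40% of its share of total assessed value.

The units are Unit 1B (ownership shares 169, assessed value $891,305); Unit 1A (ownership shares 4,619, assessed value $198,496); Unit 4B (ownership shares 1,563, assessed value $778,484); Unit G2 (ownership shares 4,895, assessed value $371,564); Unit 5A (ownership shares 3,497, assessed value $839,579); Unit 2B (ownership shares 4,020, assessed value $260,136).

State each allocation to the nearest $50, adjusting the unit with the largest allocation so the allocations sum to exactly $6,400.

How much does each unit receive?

Totals — ownership shares 18,763, assessed value 3,339,564.
Blended shares (60% ownership shares + 40% assessed value): Unit 1B 0.1122; Unit 1A 0.1715; Unit 4B 0.1432; Unit G2 0.2010; Unit 5A 0.2124; Unit 2B 0.1597.
Unrounded shares: Unit 1B 717.83; Unit 1A 1,097.48; Unit 4B 916.64; Unit G2 1,286.63; Unit 5A 1,359.28; Unit 2B 1,022.14.
At nearest $50: Unit 1B $700; Unit 1A $1,100; Unit 4B $900; Unit G2 $1,300; Unit 5A $1,350; Unit 2B $1,000. Sum = $6,350.
Difference $6,400 − $6,350 = +$50 applied to largest allocation (Unit 5A): Unit 5A becomes $1,400.

Unit 1B: $700; Unit 1A: $1,100; Unit 4B: $900; Unit G2: $1,300; Unit 5A: $1,400; Unit 2B: $1,000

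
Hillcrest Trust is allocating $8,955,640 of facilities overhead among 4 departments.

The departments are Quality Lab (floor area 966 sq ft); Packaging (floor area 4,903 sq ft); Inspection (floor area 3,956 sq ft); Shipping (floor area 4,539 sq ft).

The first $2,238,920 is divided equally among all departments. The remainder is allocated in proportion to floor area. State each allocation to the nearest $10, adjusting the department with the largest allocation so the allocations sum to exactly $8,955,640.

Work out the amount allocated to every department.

Quality Lab: $1,011,440 | Packaging: $2,852,410 | Inspection: $2,409,590 | Shipping: $2,682,200

First tranche $2,238,920 split equally: $559,730 each.
Remainder $6,716,720 by floor area (total 14,364): Quality Lab 451,709.24 → $451,710; Packaging 2,292,681.58 → $2,292,680; Inspection 1,849,856.89 → $1,849,860; Shipping 2,122,472.30 → $2,122,470.
Totals: Quality Lab $559,730 + $451,710 = $1,011,440; Packaging $559,730 + $2,292,680 = $2,852,410; Inspection $559,730 + $1,849,860 = $2,409,590; Shipping $559,730 + $2,122,470 = $2,682,200.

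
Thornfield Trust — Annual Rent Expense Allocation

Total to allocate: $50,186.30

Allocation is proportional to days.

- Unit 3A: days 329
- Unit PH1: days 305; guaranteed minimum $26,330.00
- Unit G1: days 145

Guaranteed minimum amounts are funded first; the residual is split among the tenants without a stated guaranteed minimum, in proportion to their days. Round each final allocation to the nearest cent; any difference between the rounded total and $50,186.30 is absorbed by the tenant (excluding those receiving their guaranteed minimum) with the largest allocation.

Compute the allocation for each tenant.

Minimums first: Unit PH1 $26,330.00. Remaining pool $23,856.30.
Remaining pool split over remaining days 474: Unit 3A 16,558.4867 → $16,558.49; Unit G1 7,297.8133 → $7,297.81.

Unit 3A: $16,558.49 | Unit PH1: $26,330.00 | Unit G1: $7,297.81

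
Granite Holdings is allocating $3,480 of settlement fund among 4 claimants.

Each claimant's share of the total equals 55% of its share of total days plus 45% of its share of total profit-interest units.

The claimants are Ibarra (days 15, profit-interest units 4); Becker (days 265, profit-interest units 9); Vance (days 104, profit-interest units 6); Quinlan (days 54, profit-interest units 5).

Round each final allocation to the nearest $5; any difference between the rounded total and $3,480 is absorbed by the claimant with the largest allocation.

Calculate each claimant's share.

Ibarra: $325 · Becker: $1,750 · Vance: $845 · Quinlan: $560

Days total 438; profit-interest units total 24.
Blended shares (55% days + 45% profit-interest units): Ibarra 0.0938; Becker 0.5015; Vance 0.2431; Quinlan 0.1616.
Pro-rata amounts: Ibarra 326.55; Becker 1,745.26; Vance 845.97; Quinlan 562.22.
At nearest $5: Ibarra $325; Becker $1,745; Vance $845; Quinlan $560. Sum = $3,475.
Difference $3,480 − $3,475 = +$5 applied to largest allocation (Becker): Becker becomes $1,750.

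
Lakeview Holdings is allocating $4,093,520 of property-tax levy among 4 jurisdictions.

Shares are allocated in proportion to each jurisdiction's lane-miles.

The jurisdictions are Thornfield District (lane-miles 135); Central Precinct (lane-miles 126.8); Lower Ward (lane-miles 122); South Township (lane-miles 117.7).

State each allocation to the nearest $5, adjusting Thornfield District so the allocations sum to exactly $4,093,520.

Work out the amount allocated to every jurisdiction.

Thornfield District: $1,101,950 | Central Precinct: $1,035,010 | Lower Ward: $995,830 | South Township: $960,730

Total lane-miles = 501.5.
Proportional shares: Thornfield District 135/501.5 × $4,093,520 = 1,101,944.57; Central Precinct 126.8/501.5 × $4,093,520 = 1,035,011.64; Lower Ward 122/501.5 × $4,093,520 = 995,831.39; South Township 117.7/501.5 × $4,093,520 = 960,732.41.
At nearest $5: Thornfield District $1,101,945; Central Precinct $1,035,010; Lower Ward $995,830; South Township $960,730. Sum = $4,093,515.
Difference $4,093,520 − $4,093,515 = +$5 applied to Thornfield District: Thornfield District becomes $1,101,950.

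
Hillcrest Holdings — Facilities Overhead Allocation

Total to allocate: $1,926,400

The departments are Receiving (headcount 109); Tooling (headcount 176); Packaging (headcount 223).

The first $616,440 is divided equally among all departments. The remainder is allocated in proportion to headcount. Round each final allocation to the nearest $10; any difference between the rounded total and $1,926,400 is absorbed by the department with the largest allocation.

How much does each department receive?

Receiving: $486,550 · Tooling: $659,320 · Packaging: $780,530

First tranche $616,440 split equally: $205,480 each.
Remainder $1,309,960 by headcount (total 508): Receiving 281,074.09 → $281,070; Tooling 453,844.41 → $453,840; Packaging 575,041.50 → $575,040.
Rounding difference +$10 on remainder applied to Packaging.
Totals: Receiving $205,480 + $281,070 = $486,550; Tooling $205,480 + $453,840 = $659,320; Packaging $205,480 + $575,050 = $780,530.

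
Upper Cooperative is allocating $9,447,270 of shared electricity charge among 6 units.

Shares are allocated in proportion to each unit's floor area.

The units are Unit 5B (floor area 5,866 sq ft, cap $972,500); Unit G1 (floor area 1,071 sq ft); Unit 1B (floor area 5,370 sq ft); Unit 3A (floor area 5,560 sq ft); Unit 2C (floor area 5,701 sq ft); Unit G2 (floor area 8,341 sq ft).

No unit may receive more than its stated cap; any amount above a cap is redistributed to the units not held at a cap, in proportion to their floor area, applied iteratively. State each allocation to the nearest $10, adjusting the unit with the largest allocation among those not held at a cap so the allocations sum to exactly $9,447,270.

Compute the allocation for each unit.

Unit 5B: $972,500; Unit G1: $348,520; Unit 1B: $1,747,480; Unit 3A: $1,809,300; Unit 2C: $1,855,190; Unit G2: $2,714,280

Sum of floor area: 31,909.
Proportional shares (ignoring caps): Unit 5B 1,736,741.54; Unit G1 317,090.04; Unit 1B 1,589,891.25; Unit 3A 1,646,144.39; Unit 2C 1,687,890.13; Unit G2 2,469,512.65.
Capped: Unit 5B ($972,500); remaining pool $8,474,770 reallocated over remaining floor area 26,043.
Remaining shares: Unit G1 348,518.94 → $348,520; Unit 1B 1,747,475.90 → $1,747,480; Unit 3A 1,809,304.66 → $1,809,300; Unit 2C 1,855,188.10 → $1,855,190; Unit G2 2,714,282.40 → $2,714,280.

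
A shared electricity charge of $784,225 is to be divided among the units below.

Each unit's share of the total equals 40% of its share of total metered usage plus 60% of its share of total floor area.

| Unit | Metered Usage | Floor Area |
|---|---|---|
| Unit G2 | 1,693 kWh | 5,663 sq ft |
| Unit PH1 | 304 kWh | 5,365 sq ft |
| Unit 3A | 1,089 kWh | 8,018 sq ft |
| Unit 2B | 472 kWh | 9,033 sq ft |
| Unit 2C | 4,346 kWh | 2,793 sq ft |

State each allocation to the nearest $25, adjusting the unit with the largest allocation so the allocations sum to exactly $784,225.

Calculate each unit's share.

Unit G2: $153,500 · Unit PH1: $93,825 · Unit 3A: $165,425 · Unit 2B: $156,400 · Unit 2C: $215,075

Totals — metered usage 7,904, floor area 30,872.
Composite weights (40% metered usage + 60% floor area): Unit G2 0.1957; Unit PH1 0.1197; Unit 3A 0.2109; Unit 2B 0.1994; Unit 2C 0.2742.
Pro-rata amounts: Unit G2 153,503.44; Unit PH1 93,835.55; Unit 3A 165,425.88; Unit 2B 156,408.80; Unit 2C 215,051.33.
Rounded to nearest $25: Unit G2 $153,500; Unit PH1 $93,825; Unit 3A $165,425; Unit 2B $156,400; Unit 2C $215,050. Sum = $784,200.
Difference $784,225 − $784,200 = +$25 applied to largest allocation (Unit 2C): Unit 2C becomes $215,075.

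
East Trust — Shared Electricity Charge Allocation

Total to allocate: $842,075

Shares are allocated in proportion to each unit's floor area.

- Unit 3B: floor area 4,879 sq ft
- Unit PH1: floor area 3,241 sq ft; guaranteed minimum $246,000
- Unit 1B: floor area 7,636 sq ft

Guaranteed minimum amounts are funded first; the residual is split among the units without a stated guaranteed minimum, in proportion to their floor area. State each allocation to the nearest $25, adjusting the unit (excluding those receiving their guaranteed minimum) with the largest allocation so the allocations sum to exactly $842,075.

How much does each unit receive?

Minimums first: Unit PH1 $246,000. Balance $596,075.
Balance split over remaining floor area 12,515: Unit 3B 232,381.14 → $232,375; Unit 1B 363,693.86 → $363,700.

Unit 3B: $232,375 | Unit PH1: $246,000 | Unit 1B: $363,700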